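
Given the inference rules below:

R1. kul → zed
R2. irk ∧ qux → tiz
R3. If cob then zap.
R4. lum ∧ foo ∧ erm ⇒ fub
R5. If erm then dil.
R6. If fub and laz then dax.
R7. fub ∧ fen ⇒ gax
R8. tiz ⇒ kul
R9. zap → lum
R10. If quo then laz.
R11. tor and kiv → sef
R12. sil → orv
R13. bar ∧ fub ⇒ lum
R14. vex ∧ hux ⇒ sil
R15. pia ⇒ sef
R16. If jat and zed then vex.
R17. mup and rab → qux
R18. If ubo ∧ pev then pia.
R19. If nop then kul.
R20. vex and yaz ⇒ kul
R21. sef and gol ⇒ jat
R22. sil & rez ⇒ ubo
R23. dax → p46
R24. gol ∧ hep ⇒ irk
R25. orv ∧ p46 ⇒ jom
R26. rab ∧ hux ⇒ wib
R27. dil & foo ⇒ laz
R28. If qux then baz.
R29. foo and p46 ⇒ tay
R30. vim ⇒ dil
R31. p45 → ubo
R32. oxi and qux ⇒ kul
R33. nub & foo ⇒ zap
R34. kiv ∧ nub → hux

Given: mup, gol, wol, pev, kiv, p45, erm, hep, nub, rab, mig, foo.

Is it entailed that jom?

Yes

dil  (by R5: erm)
qux  (by R17: mup, rab)
irk  (by R24: gol, hep)
laz  (by R27: dil, foo)
ubo  (by R31: p45)
zap  (by R33: nub, foo)
hux  (by R34: kiv, nub)
tiz  (by R2: irk, qux)
kul  (by R8: tiz)
lum  (by R9: zap)
pia  (by R18: ubo, pev)
zed  (by R1: kul)
fub  (by R4: lum, foo, erm)
dax  (by R6: fub, laz)
sef  (by R15: pia)
jat  (by R21: sef, gol)
p46  (by R23: dax)
vex  (by R16: jat, zed)
sil  (by R14: vex, hux)
orv  (by R12: sil)
jom  (by R25: orv, p46)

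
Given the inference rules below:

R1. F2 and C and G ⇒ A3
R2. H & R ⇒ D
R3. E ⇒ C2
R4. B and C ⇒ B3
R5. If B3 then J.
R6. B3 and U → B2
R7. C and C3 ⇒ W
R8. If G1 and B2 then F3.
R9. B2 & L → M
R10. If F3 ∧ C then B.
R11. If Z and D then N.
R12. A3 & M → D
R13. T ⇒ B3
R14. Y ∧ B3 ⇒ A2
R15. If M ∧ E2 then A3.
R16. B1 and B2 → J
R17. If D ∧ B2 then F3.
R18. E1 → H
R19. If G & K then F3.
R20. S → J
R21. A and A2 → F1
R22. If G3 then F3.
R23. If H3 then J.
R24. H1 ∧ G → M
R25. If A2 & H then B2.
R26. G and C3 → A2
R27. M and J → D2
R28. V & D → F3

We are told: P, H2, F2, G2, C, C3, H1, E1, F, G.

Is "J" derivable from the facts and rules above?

A3  (by R1: F2, C, G)
H  (by R18: E1)
M  (by R24: H1, G)
A2  (by R26: G, C3)
D  (by R12: A3, M)
B2  (by R25: A2, H)
F3  (by R17: D, B2)
B  (by R10: F3, C)
B3  (by R4: B, C)
J  (by R5: B3)

Yes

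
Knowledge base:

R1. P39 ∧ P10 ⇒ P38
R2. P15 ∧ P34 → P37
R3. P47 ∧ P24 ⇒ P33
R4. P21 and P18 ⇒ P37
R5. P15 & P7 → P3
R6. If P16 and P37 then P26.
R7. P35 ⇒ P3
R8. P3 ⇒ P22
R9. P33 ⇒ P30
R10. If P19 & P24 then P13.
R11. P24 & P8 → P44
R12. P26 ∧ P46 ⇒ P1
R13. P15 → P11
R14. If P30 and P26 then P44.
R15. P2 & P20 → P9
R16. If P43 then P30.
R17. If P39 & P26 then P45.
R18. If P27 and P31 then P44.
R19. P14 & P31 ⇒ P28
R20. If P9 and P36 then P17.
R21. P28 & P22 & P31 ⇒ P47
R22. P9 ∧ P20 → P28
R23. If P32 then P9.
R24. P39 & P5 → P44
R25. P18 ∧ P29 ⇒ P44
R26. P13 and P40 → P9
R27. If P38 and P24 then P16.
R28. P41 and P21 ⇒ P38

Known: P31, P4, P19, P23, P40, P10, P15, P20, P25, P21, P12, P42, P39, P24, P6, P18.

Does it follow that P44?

Forward chaining from the given facts derives: P38, P37, P13, P11, P9, P16, P26, P45, P28.
Rules concluding P44: R11 needs P8; R14 needs P30; R18 needs P27; R24 needs P5; R25 needs P29 — none of these are established.

No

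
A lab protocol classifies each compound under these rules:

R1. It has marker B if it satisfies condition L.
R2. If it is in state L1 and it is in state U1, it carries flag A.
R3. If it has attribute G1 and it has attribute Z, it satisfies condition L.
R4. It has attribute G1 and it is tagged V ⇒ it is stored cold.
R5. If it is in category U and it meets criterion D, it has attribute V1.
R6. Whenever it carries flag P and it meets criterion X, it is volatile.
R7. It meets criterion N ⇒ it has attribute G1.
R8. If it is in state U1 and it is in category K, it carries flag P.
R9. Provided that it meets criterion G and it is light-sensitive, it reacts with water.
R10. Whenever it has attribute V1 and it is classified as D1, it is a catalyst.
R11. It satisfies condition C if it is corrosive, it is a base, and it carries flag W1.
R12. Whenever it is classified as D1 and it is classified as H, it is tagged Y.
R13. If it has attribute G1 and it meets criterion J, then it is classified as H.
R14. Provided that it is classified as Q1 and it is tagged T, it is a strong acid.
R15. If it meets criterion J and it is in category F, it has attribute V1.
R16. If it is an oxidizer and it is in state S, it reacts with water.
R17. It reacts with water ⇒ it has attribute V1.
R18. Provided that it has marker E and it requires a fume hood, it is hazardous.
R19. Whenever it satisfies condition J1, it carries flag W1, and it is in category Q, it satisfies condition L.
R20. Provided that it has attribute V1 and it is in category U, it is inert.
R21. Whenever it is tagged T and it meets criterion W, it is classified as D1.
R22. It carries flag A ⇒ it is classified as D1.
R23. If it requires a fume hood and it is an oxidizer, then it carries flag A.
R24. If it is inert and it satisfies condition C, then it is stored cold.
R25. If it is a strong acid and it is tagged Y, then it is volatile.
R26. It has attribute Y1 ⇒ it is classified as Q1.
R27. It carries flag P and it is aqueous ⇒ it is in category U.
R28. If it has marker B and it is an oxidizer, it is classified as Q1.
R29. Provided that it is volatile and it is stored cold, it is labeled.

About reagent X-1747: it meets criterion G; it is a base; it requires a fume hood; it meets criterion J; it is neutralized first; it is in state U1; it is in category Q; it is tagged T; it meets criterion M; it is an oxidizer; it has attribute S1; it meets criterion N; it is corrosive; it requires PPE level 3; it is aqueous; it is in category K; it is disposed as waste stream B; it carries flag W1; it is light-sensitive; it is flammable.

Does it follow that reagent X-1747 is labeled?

No

Forward chaining from the given facts derives: has attribute G1, carries flag P, reacts with water, satisfies condition C, is classified as H, has attribute V1, carries flag A, is in category U, is inert, is classified as D1, is stored cold, is a catalyst, is tagged Y.
The only rule concluding "it is labeled" is R29, which needs "it is volatile"; that is never established.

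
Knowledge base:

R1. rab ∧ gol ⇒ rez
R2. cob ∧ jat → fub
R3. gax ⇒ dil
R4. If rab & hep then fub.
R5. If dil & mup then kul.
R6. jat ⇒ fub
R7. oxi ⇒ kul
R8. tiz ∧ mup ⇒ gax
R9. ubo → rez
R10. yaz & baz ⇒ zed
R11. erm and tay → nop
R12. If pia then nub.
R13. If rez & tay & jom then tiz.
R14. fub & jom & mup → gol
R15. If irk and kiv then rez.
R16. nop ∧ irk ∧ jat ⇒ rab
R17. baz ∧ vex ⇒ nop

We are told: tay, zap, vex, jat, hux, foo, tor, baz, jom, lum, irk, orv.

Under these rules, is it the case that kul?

No

Forward chaining from the given facts derives: fub, nop, rab.
Rules concluding kul: R5 needs dil; R7 needs oxi — none of these are established.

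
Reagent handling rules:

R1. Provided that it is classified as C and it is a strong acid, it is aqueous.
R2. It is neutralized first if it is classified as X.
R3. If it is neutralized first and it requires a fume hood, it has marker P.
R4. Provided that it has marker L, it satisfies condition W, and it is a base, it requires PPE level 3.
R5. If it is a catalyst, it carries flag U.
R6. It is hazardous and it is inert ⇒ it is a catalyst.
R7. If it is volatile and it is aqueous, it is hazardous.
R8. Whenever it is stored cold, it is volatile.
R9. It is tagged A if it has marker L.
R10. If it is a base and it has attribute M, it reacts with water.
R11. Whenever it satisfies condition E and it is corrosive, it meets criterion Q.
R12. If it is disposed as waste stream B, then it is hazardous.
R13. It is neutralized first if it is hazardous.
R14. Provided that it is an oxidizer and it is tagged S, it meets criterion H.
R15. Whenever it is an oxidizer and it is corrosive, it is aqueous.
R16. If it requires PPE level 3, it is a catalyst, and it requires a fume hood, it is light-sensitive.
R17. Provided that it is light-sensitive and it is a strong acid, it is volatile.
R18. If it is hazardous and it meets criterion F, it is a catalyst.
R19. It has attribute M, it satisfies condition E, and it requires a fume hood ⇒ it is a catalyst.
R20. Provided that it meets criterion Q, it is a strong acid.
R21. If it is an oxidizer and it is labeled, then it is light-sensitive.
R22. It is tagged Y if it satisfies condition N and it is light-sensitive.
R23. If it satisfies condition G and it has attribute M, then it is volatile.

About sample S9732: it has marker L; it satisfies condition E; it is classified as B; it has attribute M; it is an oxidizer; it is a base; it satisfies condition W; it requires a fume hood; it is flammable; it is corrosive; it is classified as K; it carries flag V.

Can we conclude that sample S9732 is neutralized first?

By R4 (it has marker L, it satisfies condition W, it is a base): it requires PPE level 3.
By R11 (it satisfies condition E, it is corrosive): it meets criterion Q.
By R15 (it is an oxidizer, it is corrosive): it is aqueous.
By R19 (it has attribute M, it satisfies condition E, it requires a fume hood): it is a catalyst.
By R20 (it meets criterion Q): it is a strong acid.
By R16 (it requires PPE level 3, it is a catalyst, it requires a fume hood): it is light-sensitive.
By R17 (it is light-sensitive, it is a strong acid): it is volatile.
By R7 (it is volatile, it is aqueous): it is hazardous.
By R13 (it is hazardous): it is neutralized first.

Yes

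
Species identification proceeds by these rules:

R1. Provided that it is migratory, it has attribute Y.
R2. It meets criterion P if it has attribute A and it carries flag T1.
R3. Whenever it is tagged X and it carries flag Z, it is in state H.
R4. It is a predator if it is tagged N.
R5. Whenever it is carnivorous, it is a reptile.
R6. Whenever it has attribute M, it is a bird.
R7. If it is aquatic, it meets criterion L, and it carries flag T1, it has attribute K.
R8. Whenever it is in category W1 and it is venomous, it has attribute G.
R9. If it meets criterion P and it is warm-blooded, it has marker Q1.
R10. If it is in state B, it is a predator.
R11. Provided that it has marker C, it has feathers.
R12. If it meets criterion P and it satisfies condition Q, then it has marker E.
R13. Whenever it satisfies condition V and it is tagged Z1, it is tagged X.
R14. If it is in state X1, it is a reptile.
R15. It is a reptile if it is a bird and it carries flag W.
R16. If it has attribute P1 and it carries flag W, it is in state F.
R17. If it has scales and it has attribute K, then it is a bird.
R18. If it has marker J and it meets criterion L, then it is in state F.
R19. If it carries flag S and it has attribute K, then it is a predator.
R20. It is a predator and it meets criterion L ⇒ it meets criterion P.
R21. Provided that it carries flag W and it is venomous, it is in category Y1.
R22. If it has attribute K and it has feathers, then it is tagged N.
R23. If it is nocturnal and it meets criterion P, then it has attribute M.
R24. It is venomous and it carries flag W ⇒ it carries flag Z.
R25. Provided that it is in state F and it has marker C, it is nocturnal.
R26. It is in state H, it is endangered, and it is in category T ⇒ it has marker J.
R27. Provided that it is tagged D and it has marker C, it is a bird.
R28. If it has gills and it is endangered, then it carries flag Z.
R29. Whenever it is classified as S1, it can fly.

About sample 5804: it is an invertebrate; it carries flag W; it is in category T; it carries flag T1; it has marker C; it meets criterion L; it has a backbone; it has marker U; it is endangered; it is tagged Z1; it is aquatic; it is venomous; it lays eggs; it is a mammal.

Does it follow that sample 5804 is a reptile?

Forward chaining from the given facts derives: has attribute K, has feathers, is in category Y1, is tagged N, carries flag Z, is a predator, meets criterion P.
Rules concluding "it is a reptile": R5 needs "it is carnivorous"; R14 needs "it is in state X1"; R15 needs "it is a bird" — none of these are established.

No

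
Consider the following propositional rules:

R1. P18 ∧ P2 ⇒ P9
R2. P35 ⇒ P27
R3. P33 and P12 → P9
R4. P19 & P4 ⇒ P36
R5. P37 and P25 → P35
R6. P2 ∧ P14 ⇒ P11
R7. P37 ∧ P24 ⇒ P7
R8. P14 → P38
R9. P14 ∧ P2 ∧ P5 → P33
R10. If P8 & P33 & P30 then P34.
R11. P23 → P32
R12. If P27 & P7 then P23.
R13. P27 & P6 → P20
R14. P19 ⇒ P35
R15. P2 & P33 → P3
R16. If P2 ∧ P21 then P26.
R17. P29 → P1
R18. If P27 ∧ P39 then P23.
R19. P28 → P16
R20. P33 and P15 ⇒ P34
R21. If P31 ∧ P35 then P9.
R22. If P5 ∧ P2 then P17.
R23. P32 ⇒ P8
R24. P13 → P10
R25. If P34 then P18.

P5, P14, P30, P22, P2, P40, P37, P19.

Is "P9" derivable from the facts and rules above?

Forward chaining from the given facts derives: P11, P38, P33, P35, P3, P17, P27.
Rules concluding P9: R1 needs P18; R3 needs P12; R21 needs P31 — none of these are established.

No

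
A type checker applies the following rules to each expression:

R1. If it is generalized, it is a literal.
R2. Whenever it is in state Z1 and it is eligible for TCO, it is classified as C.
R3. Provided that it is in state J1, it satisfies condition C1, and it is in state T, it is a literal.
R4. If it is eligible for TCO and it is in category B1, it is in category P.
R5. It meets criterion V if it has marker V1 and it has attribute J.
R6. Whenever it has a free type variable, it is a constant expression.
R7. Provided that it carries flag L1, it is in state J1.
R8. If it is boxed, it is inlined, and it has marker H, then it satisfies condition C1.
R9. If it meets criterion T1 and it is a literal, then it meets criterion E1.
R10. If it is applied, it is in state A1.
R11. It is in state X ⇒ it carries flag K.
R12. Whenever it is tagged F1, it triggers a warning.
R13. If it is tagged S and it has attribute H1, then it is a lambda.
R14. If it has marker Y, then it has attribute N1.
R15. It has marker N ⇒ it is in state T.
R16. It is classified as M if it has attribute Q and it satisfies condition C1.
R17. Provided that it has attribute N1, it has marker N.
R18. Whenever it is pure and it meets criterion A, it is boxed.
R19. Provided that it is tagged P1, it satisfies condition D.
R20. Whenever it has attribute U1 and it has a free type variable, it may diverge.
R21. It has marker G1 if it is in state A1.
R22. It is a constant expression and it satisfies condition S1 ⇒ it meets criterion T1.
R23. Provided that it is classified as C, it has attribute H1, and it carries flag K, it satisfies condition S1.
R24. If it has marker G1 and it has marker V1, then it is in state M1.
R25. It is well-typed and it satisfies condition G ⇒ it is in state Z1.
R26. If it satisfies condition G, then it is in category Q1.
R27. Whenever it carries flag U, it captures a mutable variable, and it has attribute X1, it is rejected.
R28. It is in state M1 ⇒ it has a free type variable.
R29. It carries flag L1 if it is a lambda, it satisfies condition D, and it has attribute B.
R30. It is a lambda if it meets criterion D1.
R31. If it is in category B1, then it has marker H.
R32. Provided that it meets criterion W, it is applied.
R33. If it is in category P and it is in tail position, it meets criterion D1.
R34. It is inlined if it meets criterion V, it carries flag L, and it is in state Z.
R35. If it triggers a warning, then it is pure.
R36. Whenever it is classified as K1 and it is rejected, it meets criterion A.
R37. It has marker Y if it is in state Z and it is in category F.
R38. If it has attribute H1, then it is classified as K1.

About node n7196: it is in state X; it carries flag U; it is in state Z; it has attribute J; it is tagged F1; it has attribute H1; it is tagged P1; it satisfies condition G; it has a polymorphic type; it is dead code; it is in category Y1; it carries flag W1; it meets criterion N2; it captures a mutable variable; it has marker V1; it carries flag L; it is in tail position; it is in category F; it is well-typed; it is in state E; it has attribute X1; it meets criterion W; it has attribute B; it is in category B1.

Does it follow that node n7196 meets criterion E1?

Forward chaining from the given facts derives: meets criterion V, carries flag K, triggers a warning, satisfies condition D, is in state Z1, is in category Q1, is rejected, has marker H, is applied, is inlined, is pure, has marker Y, is classified as K1, is in state A1, has attribute N1, has marker N, has marker G1, is in state M1, has a free type variable, meets criterion A, is a constant expression, is in state T, is boxed, satisfies condition C1.
The only rule concluding "it meets criterion E1" is R9, which needs "it meets criterion T1"; that is never established.

No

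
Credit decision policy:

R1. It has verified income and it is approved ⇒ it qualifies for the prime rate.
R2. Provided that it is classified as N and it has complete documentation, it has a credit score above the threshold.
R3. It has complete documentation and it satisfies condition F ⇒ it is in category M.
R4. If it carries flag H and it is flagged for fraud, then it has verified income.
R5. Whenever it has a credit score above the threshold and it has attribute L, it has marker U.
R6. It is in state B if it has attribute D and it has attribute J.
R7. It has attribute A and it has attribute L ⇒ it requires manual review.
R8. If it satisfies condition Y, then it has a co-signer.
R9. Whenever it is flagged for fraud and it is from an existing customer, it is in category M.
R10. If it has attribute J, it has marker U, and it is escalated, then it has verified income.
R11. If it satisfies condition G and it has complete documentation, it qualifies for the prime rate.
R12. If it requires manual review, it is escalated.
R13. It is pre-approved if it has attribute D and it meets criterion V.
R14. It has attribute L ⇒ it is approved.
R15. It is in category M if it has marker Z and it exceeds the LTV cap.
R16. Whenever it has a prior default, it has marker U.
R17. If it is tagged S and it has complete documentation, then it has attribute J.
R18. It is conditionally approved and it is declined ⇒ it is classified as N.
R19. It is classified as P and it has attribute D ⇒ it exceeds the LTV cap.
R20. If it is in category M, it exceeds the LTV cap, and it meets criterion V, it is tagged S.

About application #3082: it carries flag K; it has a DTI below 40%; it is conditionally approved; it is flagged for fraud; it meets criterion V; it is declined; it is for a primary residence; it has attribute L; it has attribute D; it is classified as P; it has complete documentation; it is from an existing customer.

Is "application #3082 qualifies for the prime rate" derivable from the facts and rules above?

No

Forward chaining from the given facts derives: is in category M, is pre-approved, is approved, is classified as N, exceeds the LTV cap, is tagged S, has a credit score above the threshold, has marker U, has attribute J, is in state B.
Rules concluding "it qualifies for the prime rate": R1 needs "it has verified income"; R11 needs "it satisfies condition G" — none of these are established.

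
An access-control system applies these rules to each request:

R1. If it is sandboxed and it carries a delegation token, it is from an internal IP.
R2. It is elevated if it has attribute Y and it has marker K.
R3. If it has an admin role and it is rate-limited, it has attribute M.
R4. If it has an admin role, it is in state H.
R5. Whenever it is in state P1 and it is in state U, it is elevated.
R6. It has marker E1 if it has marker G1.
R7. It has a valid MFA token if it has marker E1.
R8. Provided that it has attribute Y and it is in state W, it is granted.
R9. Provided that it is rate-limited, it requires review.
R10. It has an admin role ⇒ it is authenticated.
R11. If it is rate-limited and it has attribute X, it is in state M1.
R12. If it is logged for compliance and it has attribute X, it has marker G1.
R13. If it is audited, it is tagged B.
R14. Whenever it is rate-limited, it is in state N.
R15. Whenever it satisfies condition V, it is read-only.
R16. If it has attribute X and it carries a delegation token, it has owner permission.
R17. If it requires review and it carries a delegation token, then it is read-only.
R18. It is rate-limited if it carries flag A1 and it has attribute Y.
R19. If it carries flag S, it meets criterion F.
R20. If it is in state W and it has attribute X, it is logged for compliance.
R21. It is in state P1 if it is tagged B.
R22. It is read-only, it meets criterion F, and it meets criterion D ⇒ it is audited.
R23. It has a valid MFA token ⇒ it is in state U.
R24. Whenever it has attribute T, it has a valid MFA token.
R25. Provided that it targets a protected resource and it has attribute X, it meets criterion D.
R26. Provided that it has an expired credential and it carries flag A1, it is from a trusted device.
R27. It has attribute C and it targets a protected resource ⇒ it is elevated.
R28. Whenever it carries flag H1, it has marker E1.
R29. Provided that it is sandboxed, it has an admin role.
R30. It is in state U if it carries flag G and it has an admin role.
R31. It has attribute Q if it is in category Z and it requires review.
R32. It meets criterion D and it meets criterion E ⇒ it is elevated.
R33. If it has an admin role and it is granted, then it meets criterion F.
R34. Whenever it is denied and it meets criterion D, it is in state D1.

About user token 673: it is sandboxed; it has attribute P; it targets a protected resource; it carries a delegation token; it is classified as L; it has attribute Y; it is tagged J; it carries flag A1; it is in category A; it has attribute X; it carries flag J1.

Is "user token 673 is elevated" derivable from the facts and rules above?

Forward chaining from the given facts derives: is from an internal IP, has owner permission, is rate-limited, meets criterion D, has an admin role, has attribute M, is in state H, requires review, is authenticated, is in state M1, is in state N, is read-only.
Rules concluding "it is elevated": R2 needs "it has marker K"; R5 needs "it is in state P1"; R27 needs "it has attribute C"; R32 needs "it meets criterion E" — none of these are established.

No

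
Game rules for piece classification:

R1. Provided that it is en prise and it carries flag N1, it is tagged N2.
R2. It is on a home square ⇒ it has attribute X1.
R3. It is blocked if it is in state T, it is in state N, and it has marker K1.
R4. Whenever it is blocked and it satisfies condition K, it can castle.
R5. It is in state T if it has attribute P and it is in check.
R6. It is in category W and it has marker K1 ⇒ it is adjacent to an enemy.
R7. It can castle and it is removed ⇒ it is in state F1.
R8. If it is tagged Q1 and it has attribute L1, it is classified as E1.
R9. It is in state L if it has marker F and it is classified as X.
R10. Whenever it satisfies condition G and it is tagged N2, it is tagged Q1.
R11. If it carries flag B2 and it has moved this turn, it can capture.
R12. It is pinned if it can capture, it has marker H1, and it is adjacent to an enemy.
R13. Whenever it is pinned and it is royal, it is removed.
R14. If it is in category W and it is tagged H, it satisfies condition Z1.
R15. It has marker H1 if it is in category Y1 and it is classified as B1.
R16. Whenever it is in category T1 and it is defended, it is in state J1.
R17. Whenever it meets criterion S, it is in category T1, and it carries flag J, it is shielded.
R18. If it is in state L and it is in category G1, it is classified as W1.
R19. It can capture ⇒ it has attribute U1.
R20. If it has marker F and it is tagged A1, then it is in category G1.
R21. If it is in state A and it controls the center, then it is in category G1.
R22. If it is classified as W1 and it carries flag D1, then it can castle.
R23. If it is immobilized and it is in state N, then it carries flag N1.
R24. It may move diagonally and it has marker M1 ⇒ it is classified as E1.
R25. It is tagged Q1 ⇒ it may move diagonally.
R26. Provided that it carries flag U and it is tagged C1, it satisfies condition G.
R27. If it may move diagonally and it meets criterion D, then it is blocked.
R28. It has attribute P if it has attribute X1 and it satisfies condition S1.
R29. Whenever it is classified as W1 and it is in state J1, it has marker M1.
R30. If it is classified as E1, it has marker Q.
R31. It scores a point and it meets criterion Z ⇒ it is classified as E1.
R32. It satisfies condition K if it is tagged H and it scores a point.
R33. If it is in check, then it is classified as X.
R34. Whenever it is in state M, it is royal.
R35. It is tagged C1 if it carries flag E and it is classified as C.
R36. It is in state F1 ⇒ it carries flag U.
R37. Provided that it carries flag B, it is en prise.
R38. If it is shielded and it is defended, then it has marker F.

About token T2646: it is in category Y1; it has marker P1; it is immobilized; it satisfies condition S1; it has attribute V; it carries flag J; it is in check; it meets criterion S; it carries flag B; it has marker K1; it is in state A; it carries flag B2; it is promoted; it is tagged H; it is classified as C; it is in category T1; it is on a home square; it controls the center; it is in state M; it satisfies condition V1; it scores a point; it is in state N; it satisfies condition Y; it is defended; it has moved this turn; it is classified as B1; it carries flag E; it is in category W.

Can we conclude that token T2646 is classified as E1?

Yes

By R2 (it is on a home square): it has attribute X1.
By R6 (it is in category W, it has marker K1): it is adjacent to an enemy.
By R11 (it carries flag B2, it has moved this turn): it can capture.
By R15 (it is in category Y1, it is classified as B1): it has marker H1.
By R16 (it is in category T1, it is defended): it is in state J1.
By R17 (it meets criterion S, it is in category T1, it carries flag J): it is shielded.
By R21 (it is in state A, it controls the center): it is in category G1.
By R23 (it is immobilized, it is in state N): it carries flag N1.
By R28 (it has attribute X1, it satisfies condition S1): it has attribute P.
By R32 (it is tagged H, it scores a point): it satisfies condition K.
By R33 (it is in check): it is classified as X.
By R34 (it is in state M): it is royal.
By R35 (it carries flag E, it is classified as C): it is tagged C1.
By R37 (it carries flag B): it is en prise.
By R38 (it is shielded, it is defended): it has marker F.
By R1 (it is en prise, it carries flag N1): it is tagged N2.
By R5 (it has attribute P, it is in check): it is in state T.
By R9 (it has marker F, it is classified as X): it is in state L.
By R12 (it can capture, it has marker H1, it is adjacent to an enemy): it is pinned.
By R13 (it is pinned, it is royal): it is removed.
By R18 (it is in state L, it is in category G1): it is classified as W1.
By R29 (it is classified as W1, it is in state J1): it has marker M1.
By R3 (it is in state T, it is in state N, it has marker K1): it is blocked.
By R4 (it is blocked, it satisfies condition K): it can castle.
By R7 (it can castle, it is removed): it is in state F1.
By R36 (it is in state F1): it carries flag U.
By R26 (it carries flag U, it is tagged C1): it satisfies condition G.
By R10 (it satisfies condition G, it is tagged N2): it is tagged Q1.
By R25 (it is tagged Q1): it may move diagonally.
By R24 (it may move diagonally, it has marker M1): it is classified as E1.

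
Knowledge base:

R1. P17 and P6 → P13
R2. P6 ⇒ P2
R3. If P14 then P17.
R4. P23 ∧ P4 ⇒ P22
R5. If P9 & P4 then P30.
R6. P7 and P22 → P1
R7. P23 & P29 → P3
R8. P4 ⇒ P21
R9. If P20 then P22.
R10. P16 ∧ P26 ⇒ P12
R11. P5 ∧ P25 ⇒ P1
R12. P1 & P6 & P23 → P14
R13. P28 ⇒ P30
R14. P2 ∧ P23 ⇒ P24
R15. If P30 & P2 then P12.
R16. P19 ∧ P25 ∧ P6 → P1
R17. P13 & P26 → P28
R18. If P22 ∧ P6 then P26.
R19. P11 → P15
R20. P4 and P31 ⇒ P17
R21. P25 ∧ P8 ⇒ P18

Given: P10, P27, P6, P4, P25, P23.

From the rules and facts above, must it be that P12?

Forward chaining from the given facts derives: P2, P22, P21, P24, P26.
Rules concluding P12: R10 needs P16; R15 needs P30 — none of these are established.

No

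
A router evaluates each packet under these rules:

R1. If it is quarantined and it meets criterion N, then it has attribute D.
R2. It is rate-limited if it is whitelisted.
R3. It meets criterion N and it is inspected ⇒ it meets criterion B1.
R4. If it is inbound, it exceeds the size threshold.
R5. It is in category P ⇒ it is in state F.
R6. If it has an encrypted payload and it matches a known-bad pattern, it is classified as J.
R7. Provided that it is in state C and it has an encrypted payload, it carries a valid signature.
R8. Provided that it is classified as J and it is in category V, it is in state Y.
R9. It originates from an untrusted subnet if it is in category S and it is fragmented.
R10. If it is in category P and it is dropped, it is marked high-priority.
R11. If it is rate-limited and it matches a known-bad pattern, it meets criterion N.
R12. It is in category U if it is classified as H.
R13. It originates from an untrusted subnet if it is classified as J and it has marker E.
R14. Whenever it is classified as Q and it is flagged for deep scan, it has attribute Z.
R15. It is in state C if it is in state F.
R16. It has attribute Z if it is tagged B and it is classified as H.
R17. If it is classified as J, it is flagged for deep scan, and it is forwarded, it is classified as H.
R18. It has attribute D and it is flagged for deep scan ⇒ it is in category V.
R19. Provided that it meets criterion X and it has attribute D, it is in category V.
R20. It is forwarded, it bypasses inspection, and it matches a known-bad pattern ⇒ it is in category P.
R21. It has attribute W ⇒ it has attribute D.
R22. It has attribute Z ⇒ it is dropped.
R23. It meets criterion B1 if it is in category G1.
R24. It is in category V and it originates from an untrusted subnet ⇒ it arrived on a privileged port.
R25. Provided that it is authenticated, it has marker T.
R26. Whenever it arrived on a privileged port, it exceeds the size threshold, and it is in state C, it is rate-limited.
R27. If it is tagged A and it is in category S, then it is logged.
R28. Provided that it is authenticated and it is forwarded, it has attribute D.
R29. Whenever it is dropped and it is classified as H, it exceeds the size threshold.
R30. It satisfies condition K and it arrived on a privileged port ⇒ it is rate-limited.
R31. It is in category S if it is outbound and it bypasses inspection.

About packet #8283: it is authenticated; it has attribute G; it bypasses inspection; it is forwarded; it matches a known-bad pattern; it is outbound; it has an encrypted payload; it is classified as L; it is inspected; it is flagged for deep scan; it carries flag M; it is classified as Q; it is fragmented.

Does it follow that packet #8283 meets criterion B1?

By R6 (it has an encrypted payload, it matches a known-bad pattern): it is classified as J.
By R14 (it is classified as Q, it is flagged for deep scan): it has attribute Z.
By R17 (it is classified as J, it is flagged for deep scan, it is forwarded): it is classified as H.
By R20 (it is forwarded, it bypasses inspection, it matches a known-bad pattern): it is in category P.
By R22 (it has attribute Z): it is dropped.
By R28 (it is authenticated, it is forwarded): it has attribute D.
By R29 (it is dropped, it is classified as H): it exceeds the size threshold.
By R31 (it is outbound, it bypasses inspection): it is in category S.
By R5 (it is in category P): it is in state F.
By R9 (it is in category S, it is fragmented): it originates from an untrusted subnet.
By R15 (it is in state F): it is in state C.
By R18 (it has attribute D, it is flagged for deep scan): it is in category V.
By R24 (it is in category V, it originates from an untrusted subnet): it arrived on a privileged port.
By R26 (it arrived on a privileged port, it exceeds the size threshold, it is in state C): it is rate-limited.
By R11 (it is rate-limited, it matches a known-bad pattern): it meets criterion N.
By R3 (it meets criterion N, it is inspected): it meets criterion B1.

Yes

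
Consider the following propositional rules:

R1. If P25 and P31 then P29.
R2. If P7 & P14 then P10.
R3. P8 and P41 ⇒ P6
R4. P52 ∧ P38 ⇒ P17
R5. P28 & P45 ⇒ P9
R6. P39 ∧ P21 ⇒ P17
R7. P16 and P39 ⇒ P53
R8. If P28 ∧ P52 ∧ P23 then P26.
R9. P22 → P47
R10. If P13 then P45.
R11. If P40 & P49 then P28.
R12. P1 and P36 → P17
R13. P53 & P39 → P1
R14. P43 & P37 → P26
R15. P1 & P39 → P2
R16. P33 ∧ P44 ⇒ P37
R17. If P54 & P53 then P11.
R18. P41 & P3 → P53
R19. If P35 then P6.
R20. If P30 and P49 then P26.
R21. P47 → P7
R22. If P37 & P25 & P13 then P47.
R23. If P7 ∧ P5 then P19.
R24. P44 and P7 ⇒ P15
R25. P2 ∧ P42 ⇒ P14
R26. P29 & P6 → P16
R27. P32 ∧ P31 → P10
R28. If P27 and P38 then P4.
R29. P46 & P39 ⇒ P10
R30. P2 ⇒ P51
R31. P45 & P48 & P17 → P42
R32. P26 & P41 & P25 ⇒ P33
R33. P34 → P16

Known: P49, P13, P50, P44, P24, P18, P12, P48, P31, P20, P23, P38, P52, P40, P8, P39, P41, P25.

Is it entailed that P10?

Yes

P29  (by R1: P25, P31)
P6  (by R3: P8, P41)
P17  (by R4: P52, P38)
P45  (by R10: P13)
P28  (by R11: P40, P49)
P16  (by R26: P29, P6)
P42  (by R31: P45, P48, P17)
P53  (by R7: P16, P39)
P26  (by R8: P28, P52, P23)
P1  (by R13: P53, P39)
P2  (by R15: P1, P39)
P14  (by R25: P2, P42)
P33  (by R32: P26, P41, P25)
P37  (by R16: P33, P44)
P47  (by R22: P37, P25, P13)
P7  (by R21: P47)
P10  (by R2: P7, P14)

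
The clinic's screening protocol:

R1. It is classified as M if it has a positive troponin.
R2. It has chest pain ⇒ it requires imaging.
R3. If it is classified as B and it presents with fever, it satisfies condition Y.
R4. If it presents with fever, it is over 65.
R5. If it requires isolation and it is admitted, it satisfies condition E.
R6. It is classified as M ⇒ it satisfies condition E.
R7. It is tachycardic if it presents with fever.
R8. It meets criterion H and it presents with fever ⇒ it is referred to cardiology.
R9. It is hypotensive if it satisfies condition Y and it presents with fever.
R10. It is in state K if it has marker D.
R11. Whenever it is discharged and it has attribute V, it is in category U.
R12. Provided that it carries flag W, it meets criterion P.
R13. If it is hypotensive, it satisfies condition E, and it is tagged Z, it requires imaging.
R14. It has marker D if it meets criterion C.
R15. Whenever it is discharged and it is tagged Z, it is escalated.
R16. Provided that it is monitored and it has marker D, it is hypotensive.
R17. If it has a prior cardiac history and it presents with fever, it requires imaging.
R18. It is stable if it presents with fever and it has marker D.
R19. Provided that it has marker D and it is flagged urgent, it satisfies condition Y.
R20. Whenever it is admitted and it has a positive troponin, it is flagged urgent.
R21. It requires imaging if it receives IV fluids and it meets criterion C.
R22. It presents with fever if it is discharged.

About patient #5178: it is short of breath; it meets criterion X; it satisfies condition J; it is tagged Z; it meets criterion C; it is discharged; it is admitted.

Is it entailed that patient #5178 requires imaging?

Forward chaining from the given facts derives: has marker D, is escalated, presents with fever, is over 65, is tachycardic, is in state K, is stable.
Rules concluding "it requires imaging": R2 needs "it has chest pain"; R13 needs "it is hypotensive"; R17 needs "it has a prior cardiac history"; R21 needs "it receives IV fluids" — none of these are established.

No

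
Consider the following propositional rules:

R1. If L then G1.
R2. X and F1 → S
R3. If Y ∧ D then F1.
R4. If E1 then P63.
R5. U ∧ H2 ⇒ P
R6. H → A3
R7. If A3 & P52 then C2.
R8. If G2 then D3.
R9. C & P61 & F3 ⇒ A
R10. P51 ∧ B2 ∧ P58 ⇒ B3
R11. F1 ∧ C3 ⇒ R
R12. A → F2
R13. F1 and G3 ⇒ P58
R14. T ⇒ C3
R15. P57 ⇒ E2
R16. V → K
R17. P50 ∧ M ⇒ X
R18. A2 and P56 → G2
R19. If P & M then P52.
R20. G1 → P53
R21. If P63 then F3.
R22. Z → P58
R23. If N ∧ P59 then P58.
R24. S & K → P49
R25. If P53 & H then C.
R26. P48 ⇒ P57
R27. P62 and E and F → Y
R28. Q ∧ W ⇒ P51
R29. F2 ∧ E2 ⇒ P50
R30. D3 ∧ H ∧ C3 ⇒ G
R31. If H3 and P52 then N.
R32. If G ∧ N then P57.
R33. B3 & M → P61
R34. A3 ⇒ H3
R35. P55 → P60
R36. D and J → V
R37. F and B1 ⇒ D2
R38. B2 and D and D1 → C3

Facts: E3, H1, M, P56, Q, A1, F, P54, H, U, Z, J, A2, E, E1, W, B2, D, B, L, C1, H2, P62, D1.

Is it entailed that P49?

Yes

G1  (by R1: L)
P63  (by R4: E1)
P  (by R5: U, H2)
A3  (by R6: H)
G2  (by R18: A2, P56)
P52  (by R19: P, M)
P53  (by R20: G1)
F3  (by R21: P63)
P58  (by R22: Z)
C  (by R25: P53, H)
Y  (by R27: P62, E, F)
P51  (by R28: Q, W)
H3  (by R34: A3)
V  (by R36: D, J)
C3  (by R38: B2, D, D1)
F1  (by R3: Y, D)
D3  (by R8: G2)
B3  (by R10: P51, B2, P58)
K  (by R16: V)
G  (by R30: D3, H, C3)
N  (by R31: H3, P52)
P57  (by R32: G, N)
P61  (by R33: B3, M)
A  (by R9: C, P61, F3)
F2  (by R12: A)
E2  (by R15: P57)
P50  (by R29: F2, E2)
X  (by R17: P50, M)
S  (by R2: X, F1)
P49  (by R24: S, K)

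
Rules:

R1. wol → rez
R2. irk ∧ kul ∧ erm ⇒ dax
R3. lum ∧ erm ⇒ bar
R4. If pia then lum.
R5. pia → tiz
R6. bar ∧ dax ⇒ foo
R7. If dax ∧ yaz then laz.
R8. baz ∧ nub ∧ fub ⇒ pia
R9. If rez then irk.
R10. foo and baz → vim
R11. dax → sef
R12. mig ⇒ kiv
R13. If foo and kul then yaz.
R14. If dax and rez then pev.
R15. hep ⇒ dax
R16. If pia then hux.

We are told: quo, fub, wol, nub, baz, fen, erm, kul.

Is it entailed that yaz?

rez  (by R1: wol)
pia  (by R8: baz, nub, fub)
irk  (by R9: rez)
dax  (by R2: irk, kul, erm)
lum  (by R4: pia)
bar  (by R3: lum, erm)
foo  (by R6: bar, dax)
yaz  (by R13: foo, kul)

Yes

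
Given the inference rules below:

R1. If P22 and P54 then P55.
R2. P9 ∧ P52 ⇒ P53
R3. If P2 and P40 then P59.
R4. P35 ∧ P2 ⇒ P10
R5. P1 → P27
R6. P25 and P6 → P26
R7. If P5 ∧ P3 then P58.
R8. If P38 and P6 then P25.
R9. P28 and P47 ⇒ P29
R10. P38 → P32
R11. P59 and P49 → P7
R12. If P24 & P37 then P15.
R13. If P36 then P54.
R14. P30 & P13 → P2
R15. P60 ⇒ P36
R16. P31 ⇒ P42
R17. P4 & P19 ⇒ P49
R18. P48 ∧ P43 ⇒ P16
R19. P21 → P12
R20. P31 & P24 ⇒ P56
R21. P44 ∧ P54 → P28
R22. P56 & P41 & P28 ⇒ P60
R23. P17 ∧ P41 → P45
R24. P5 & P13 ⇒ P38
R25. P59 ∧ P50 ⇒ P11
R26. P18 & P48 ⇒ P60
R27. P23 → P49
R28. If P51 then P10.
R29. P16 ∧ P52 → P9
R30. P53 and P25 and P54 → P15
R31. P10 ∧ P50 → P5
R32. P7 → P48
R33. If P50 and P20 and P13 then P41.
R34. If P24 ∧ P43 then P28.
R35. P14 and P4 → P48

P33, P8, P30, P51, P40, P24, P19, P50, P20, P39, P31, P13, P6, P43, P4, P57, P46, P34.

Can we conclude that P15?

Forward chaining from the given facts derives: P2, P42, P49, P56, P10, P5, P41, P28, P59, P7, P60, P38, P11, P48, P25, P32, P36, P16, P26, P54.
Rules concluding P15: R12 needs P37; R30 needs P53 — none of these are established.

No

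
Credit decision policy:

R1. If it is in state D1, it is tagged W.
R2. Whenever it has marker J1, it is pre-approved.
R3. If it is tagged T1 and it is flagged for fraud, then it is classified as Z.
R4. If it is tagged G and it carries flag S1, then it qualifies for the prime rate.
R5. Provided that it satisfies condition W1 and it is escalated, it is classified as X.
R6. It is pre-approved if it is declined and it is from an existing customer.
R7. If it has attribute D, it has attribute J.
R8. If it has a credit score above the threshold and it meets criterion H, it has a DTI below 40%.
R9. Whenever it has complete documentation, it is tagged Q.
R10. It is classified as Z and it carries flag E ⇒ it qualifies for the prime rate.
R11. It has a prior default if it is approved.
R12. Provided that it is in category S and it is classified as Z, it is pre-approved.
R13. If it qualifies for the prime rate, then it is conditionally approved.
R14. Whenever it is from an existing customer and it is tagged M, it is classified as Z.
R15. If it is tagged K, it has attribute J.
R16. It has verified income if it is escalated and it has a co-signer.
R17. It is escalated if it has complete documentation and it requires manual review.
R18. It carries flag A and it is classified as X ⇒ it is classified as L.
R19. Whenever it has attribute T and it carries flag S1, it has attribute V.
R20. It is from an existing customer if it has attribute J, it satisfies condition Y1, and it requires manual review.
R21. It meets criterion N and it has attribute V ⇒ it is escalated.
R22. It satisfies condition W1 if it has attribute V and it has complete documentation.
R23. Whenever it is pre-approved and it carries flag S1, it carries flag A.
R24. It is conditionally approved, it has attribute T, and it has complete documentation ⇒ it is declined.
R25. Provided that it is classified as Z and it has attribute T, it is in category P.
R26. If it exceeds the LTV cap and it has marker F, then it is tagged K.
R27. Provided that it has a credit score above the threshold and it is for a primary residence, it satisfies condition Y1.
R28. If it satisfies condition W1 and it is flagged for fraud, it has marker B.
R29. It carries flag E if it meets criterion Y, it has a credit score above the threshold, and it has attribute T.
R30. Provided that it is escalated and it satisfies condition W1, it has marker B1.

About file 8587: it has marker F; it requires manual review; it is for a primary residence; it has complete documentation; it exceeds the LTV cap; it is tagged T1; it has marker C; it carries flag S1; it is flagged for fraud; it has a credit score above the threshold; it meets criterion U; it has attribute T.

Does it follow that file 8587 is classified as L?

No

Forward chaining from the given facts derives: is classified as Z, is tagged Q, is escalated, has attribute V, satisfies condition W1, is in category P, is tagged K, satisfies condition Y1, has marker B, has marker B1, is classified as X, has attribute J, is from an existing customer.
The only rule concluding "it is classified as L" is R18, which needs "it carries flag A"; that is never established.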